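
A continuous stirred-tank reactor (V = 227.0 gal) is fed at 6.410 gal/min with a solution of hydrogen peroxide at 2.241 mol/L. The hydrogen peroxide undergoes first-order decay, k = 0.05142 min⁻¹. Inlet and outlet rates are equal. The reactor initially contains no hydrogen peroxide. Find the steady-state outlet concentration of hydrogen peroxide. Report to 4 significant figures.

V dC/dt = Q(C_in − C) − k V C.
At steady state: 0 = Q C_in − (Q + kV) C_ss, so C_ss = Q C_in/(Q + kV).
C_ss = 6.410·2.241/(6.410 + 0.05142·227.0) = 14.3648/18.0823 = 0.794411 mol/L.

0.7944 mol/L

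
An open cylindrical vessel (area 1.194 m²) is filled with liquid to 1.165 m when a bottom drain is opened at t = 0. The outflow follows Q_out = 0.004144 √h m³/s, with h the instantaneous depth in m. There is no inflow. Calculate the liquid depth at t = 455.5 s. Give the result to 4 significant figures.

0.08346 m

Unsteady balance on liquid volume: A dh/dt = −0.004144 √h.
This is separable: 2 d(√h)/dt = −0.004144/A, so √h = √h₀ − (0.004144/(2A)) t.
√h = √1.165 − 0.004144·455.5/(2·1.194) = 1.07935 − 0.790449 = 0.288903.
h = 0.288903² = 0.0834648 m.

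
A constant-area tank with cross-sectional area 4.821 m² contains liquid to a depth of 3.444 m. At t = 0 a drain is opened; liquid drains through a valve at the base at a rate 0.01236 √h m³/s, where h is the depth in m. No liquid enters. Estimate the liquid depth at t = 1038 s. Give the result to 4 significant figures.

0.2758 m

Unsteady balance on liquid volume: A dh/dt = −0.01236 √h.
This is separable: 2 d(√h)/dt = −0.01236/A, so √h = √h₀ − (0.01236/(2A)) t.
√h = √3.444 − 0.01236·1038/(2·4.821) = 1.85580 − 1.33060 = 0.525198.
h = 0.525198² = 0.275833 m.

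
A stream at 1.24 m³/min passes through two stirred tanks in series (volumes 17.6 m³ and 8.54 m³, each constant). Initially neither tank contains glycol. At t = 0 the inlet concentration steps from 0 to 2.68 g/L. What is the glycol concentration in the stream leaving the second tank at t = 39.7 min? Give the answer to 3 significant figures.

2.37 g/L

Time constants: τᵢ = Vᵢ/Q for each well-mixed tank.
τ₁ = 17.6/1.24 = 14.194 min; τ₂ = 8.54/1.24 = 6.8871 min.
Solving the cascade with C₁(0)=C₂(0)=0 gives C₂(t) = C_in[1 − (τ₁ e^(−t/τ₁) − τ₂ e^(−t/τ₂))/(τ₁ − τ₂)].
At t = 39.7: e^(−t/τ₁) = 0.060990, e^(−t/τ₂) = 0.0031373.
C₂ = 2.68·[1 − (14.194·0.060990 − 6.8871·0.0031373)/(7.3065)] = 2.68·0.88448 = 2.3704 g/L.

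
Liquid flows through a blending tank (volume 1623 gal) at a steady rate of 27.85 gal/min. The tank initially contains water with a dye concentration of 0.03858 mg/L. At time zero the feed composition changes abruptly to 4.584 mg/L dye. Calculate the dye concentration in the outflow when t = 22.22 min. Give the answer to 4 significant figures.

1.480 mg/L

Transient balance on the dissolved component: V dC/dt = Q(C_in − C).
Rewrite as dC/dt + C/τ = C_in/τ, τ = V/Q = 58.2765 min.
This is linear first-order; C(t) = C_in + (C₀ − C_in) e^(−t/τ).
C(22.22) = 4.584 + (0.03858 − 4.584)·e^(−22.22/58.2765) = 4.584 + (-4.54542)·0.682983 = 1.47956 mg/L.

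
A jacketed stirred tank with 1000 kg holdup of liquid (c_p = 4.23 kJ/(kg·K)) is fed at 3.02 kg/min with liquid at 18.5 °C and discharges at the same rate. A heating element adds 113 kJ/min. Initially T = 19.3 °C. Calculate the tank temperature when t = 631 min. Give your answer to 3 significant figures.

26.1 °C

M c_p dT/dt = ṁ c_p (T_in − T) + Q̇.
Rearrange: dT/dt = (T_ss − T)/τ with τ = M/ṁ = 331.13 min and T_ss = T_in + Q̇/(ṁ c_p) = 27.346 °C.
T approaches T_ss exponentially: T(t) = T_ss + (T₀ − T_ss) e^(−t/τ).
T(631) = 27.346 + (-8.0457)·e^(−631/331.13) = 27.346 + (-8.0457)·0.14873 = 26.149 °C.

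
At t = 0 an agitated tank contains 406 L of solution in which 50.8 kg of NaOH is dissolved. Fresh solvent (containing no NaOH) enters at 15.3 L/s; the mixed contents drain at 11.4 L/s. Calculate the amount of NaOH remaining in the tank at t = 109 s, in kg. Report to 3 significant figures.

6.26 kg

Total volume: dV/dt = Q_in − Q_out = 3.9000 L/s, so V(t) = 406 + 3.9000 t and V(109) = 831.10 L.
No NaOH enters, so dm/dt = −Q_out · (m/V).
dm/m = −Q_out dt/(V₀ + 3.9000 t); integrating gives ln(m/m₀) = −(Q_out/(Q_in−Q_out)) ln(V/V₀).
m = m₀ (V₀/V)^(Q_out/(Q_in−Q_out)) = 50.8 × (406/831.10)^(2.9231) = 6.2577 kg.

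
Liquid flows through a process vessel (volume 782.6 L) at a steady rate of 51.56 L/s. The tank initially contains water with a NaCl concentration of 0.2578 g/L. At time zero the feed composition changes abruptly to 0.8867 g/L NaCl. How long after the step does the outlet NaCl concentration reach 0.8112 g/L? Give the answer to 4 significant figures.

Transient balance on the dissolved component: V dC/dt = Q(C_in − C), so τ = V/Q = 15.1784 s.
C(t) = C_in + (C₀ − C_in) e^(−t/τ). Set C = 0.8112 and solve for t:
e^(−t/τ) = (C − C_in)/(C₀ − C_in) = (0.8112 − 0.8867)/(0.2578 − 0.8867) = 0.120051
t = −τ ln(…) = 15.1784 × 2.11984 = 32.1758 s.

32.18 s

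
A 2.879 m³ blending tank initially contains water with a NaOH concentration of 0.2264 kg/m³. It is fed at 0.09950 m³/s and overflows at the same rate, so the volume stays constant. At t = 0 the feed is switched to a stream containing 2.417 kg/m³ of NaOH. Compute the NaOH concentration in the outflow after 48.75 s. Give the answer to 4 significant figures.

2.011 kg/m³

Accumulation = in − out for the solute gives V dC/dt = Q(C_in − C).
So dC/dt = (C_in − C)/τ with τ = V/Q = 2.879/0.09950 = 28.9347 s.
Integrating: C(t) = C_in + (C₀ − C_in) e^(−t/τ).
C(48.75) = 2.417 + (0.2264 − 2.417)·e^(−48.75/28.9347) = 2.417 + (-2.19060)·0.185476 = 2.01070 kg/m³.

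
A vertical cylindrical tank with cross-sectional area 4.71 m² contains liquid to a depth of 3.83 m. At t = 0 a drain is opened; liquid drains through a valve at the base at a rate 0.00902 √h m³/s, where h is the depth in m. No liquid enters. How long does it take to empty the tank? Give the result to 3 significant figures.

A dh/dt = −Q_out = −0.00902 √h.
Separate and integrate: 2(√h − √h₀) = −(0.00902/A) t.
Tank is empty when √h = 0: t_empty = 2A√h₀/0.00902.
t_empty = 2·4.71·√3.83/0.00902 = 9.4200·1.9570/0.00902 = 2043.8 s.

2040 s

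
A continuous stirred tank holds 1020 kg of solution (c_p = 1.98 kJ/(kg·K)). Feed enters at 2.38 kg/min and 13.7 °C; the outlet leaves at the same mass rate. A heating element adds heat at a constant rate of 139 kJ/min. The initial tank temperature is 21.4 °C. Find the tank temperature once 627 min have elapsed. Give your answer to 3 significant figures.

38.1 °C

M c_p dT/dt = ṁ c_p (T_in − T) + Q̇.
Rearrange: dT/dt = (T_ss − T)/τ with τ = M/ṁ = 428.57 min and T_ss = T_in + Q̇/(ṁ c_p) = 43.197 °C.
This is linear first-order; T(t) = T_ss + (T₀ − T_ss) e^(−t/τ).
T(627) = 43.197 + (-21.797)·e^(−627/428.57) = 43.197 + (-21.797)·0.23154 = 38.150 °C.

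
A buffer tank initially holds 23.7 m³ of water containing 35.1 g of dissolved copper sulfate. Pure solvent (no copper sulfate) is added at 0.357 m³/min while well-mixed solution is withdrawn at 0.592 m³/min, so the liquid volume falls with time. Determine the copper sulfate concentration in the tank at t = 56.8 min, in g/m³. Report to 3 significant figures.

Total volume: dV/dt = Q_in − Q_out = -0.23500 m³/min, so V(t) = 23.7 − 0.23500 t and V(56.8) = 10.352 m³.
Species balance (pure solvent in): dm/dt = −Q_out · m/V(t).
Separate: dm/m = −Q_out dt/V(t) ⇒ ln(m/m₀) = −(Q_out/(Q_in−Q_out)) ln(V/V₀).
m = m₀ (V₀/V)^(Q_out/(Q_in−Q_out)) = 35.1 × (23.7/10.352)^(-2.5191) = 4.3562 g.
C = m/V = 4.3562/10.352 = 0.42081 g/m³.

0.421 g/m³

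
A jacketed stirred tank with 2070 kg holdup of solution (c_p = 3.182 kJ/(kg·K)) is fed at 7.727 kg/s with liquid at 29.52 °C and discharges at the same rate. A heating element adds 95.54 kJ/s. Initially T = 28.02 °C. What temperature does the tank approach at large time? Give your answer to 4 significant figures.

M c_p dT/dt = ṁ c_p (T_in − T) + Q̇.
At steady state dT/dt = 0 ⇒ T_ss = T_in + Q̇/(ṁ c_p) = 29.52 + 95.54/(7.727·3.182) = 33.4057 °C.

33.41 °C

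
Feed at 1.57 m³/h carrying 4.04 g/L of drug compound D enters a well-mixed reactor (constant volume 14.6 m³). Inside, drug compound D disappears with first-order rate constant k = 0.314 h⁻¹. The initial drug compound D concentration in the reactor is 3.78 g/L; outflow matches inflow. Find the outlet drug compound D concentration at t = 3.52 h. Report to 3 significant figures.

V dC/dt = Q(C_in − C) − k V C.
This is linear with rate a = Q/V + k = 0.42153 h⁻¹.
C_ss = Q C_in/(Q + kV) = 1.0306 g/L; C(t) = C_ss + (C₀ − C_ss) e^(−a t).
C(3.52) = 1.0306 + (2.7494)·e^(−0.42153·3.52) = 1.0306 + (2.7494)·0.22677 = 1.6541 g/L.

1.65 g/L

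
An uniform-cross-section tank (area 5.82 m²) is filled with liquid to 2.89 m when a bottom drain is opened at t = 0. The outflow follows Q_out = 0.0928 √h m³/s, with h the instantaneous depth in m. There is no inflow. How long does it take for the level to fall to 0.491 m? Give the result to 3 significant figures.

A dh/dt = −Q_out = −0.0928 √h.
This is separable: 2 d(√h)/dt = −0.0928/A, so √h = √h₀ − (0.0928/(2A)) t.
t = 2A(√h₀ − √h)/0.0928 = 2·5.82·(√2.89 − √0.491)/0.0928
  = 11.640 × (1.7000 − 0.70071) / 0.0928 = 125.34 s.

125 s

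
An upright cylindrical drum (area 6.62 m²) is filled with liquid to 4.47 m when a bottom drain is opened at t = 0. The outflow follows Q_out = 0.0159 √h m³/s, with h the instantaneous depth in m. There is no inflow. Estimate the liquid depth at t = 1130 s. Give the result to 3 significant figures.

With no inflow, A dh/dt = −0.0159 √h.
Separate and integrate: 2(√h − √h₀) = −(0.0159/A) t.
√h = √4.47 − 0.0159·1130/(2·6.62) = 2.1142 − 1.3570 = 0.75721.
h = 0.75721² = 0.57337 m.

0.573 m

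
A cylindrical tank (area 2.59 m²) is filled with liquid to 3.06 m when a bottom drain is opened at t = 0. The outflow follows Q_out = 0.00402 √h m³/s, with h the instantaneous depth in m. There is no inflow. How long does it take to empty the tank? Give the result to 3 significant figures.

2250 s

Volume balance on the tank: A dh/dt = −0.00402 √h.
∫ h^(−1/2) dh = −(0.00402/A) ∫ dt, giving 2√h = 2√h₀ − (0.00402/A) t.
Tank is empty when √h = 0: t_empty = 2A√h₀/0.00402.
t_empty = 2·2.59·√3.06/0.00402 = 5.1800·1.7493/0.00402 = 2254.1 s.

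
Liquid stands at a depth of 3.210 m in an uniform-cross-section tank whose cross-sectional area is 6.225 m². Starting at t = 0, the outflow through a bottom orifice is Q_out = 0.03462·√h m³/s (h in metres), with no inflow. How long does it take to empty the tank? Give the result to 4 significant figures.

644.3 s

A dh/dt = −Q_out = −0.03462 √h.
This is separable: 2 d(√h)/dt = −0.03462/A, so √h = √h₀ − (0.03462/(2A)) t.
Tank is empty when √h = 0: t_empty = 2A√h₀/0.03462.
t_empty = 2·6.225·√3.210/0.03462 = 12.4500·1.79165/0.03462 = 644.310 s.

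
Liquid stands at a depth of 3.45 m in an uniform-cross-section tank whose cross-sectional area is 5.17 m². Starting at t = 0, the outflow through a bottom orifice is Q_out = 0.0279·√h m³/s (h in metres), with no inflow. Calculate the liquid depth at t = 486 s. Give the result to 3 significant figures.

0.298 m

Volume balance on the tank: A dh/dt = −0.0279 √h.
This is separable: 2 d(√h)/dt = −0.0279/A, so √h = √h₀ − (0.0279/(2A)) t.
√h = √3.45 − 0.0279·486/(2·5.17) = 1.8574 − 1.3114 = 0.54606.
h = 0.54606² = 0.29819 m.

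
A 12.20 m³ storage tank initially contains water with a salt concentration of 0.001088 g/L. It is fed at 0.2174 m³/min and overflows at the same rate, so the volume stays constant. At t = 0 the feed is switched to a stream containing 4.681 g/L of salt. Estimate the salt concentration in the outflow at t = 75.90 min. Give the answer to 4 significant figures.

Unsteady species balance (constant V, well mixed): V dC/dt = Q(C_in − C).
So dC/dt = (C_in − C)/τ with τ = V/Q = 12.20/0.2174 = 56.1178 min.
Integrating: C(t) = C_in + (C₀ − C_in) e^(−t/τ).
C(75.90) = 4.681 + (0.001088 − 4.681)·e^(−75.90/56.1178) = 4.681 + (-4.67991)·0.258590 = 3.47082 g/L.

3.471 g/L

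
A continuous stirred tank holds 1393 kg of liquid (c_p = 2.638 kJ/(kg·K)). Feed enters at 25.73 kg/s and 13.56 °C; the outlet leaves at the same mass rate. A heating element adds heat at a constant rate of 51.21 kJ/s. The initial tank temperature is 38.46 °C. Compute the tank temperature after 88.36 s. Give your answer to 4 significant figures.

19.04 °C

M c_p dT/dt = ṁ c_p (T_in − T) + Q̇.
Rearrange: dT/dt = (T_ss − T)/τ with τ = M/ṁ = 54.1391 s and T_ss = T_in + Q̇/(ṁ c_p) = 14.3145 °C.
Solution: T(t) = T_ss + (T₀ − T_ss) e^(−t/τ).
T(88.36) = 14.3145 + (24.1455)·e^(−88.36/54.1391) = 14.3145 + (24.1455)·0.195520 = 19.0354 °C.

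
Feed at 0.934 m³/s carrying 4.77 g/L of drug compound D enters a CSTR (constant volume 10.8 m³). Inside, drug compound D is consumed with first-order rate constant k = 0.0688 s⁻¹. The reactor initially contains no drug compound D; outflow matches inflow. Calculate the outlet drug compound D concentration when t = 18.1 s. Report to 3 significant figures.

2.50 g/L

V dC/dt = Q(C_in − C) − k V C.
This is linear with rate a = Q/V + k = 0.15528 s⁻¹.
C_ss = Q C_in/(Q + kV) = 2.6566 g/L; C(t) = C_ss + (C₀ − C_ss) e^(−a t).
C(18.1) = 2.6566 + (-2.6566)·e^(−0.15528·18.1) = 2.6566 + (-2.6566)·0.060169 = 2.4967 g/L.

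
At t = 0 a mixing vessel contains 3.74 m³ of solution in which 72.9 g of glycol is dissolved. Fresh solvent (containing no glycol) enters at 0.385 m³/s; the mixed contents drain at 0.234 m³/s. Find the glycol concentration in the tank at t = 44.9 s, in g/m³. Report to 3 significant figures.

1.40 g/m³

Let m(t) be the amount of glycol. Volume: V(t) = V₀ + (Q_in − Q_out) t = 3.74 + 0.15100 t; V(44.9) = 10.520 m³.
No glycol enters, so dm/dt = −Q_out · (m/V).
Separate: dm/m = −Q_out dt/V(t) ⇒ ln(m/m₀) = −(Q_out/(Q_in−Q_out)) ln(V/V₀).
m = m₀ (V₀/V)^(Q_out/(Q_in−Q_out)) = 72.9 × (3.74/10.520)^(1.5497) = 14.679 g.
C = m/V = 14.679/10.520 = 1.3954 g/m³.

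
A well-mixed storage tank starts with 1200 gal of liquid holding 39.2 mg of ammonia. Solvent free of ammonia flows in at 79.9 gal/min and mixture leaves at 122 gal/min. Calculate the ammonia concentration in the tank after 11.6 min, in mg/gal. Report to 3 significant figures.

0.0121 mg/gal

Let m(t) be the amount of ammonia. Volume: V(t) = V₀ + (Q_in − Q_out) t = 1200 − 42.100 t; V(11.6) = 711.64 gal.
Solute balance: dm/dt = 0 − Q_out C = −Q_out m/V(t).
Separate: dm/m = −Q_out dt/V(t) ⇒ ln(m/m₀) = −(Q_out/(Q_in−Q_out)) ln(V/V₀).
m = m₀ (V₀/V)^(Q_out/(Q_in−Q_out)) = 39.2 × (1200/711.64)^(-2.8979) = 8.6238 mg.
C = m/V = 8.6238/711.64 = 0.012118 mg/gal.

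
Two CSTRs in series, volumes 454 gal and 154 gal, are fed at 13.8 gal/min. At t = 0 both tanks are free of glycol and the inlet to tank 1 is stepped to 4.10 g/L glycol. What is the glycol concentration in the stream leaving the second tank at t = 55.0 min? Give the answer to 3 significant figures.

2.95 g/L

Each tank obeys Vᵢ dCᵢ/dt = Q(Cᵢ₋₁ − Cᵢ), so τᵢ = Vᵢ/Q.
τ₁ = 454/13.8 = 32.899 min; τ₂ = 154/13.8 = 11.159 min.
Solving the cascade with C₁(0)=C₂(0)=0 gives C₂(t) = C_in[1 − (τ₁ e^(−t/τ₁) − τ₂ e^(−t/τ₂))/(τ₁ − τ₂)].
At t = 55.0: e^(−t/τ₁) = 0.18791, e^(−t/τ₂) = 0.0072368.
C₂ = 4.10·[1 − (32.899·0.18791 − 11.159·0.0072368)/(21.739)] = 4.10·0.71935 = 2.9493 g/L.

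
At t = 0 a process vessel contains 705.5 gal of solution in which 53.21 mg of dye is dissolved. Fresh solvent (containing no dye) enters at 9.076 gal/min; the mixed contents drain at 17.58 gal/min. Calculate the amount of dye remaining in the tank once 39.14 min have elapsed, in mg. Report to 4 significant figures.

Total volume: dV/dt = Q_in − Q_out = -8.50400 gal/min, so V(t) = 705.5 − 8.50400 t and V(39.14) = 372.653 gal.
Solute balance: dm/dt = 0 − Q_out C = −Q_out m/V(t).
Separate: dm/m = −Q_out dt/V(t) ⇒ ln(m/m₀) = −(Q_out/(Q_in−Q_out)) ln(V/V₀).
m = m₀ (V₀/V)^(Q_out/(Q_in−Q_out)) = 53.21 × (705.5/372.653)^(-2.06726) = 14.2221 mg.

14.22 mg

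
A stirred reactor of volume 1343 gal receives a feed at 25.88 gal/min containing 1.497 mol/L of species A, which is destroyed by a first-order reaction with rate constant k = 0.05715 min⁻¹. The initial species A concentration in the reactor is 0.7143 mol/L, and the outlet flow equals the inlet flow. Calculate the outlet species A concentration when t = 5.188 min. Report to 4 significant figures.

Species balance: V dC/dt = Q C_in − Q C − k V C.
This is linear with rate a = Q/V + k = 0.0764203 min⁻¹.
C_ss = Q C_in/(Q + kV) = 0.377486 mol/L; C(t) = C_ss + (C₀ − C_ss) e^(−a t).
C(5.188) = 0.377486 + (0.336814)·e^(−0.0764203·5.188) = 0.377486 + (0.336814)·0.672691 = 0.604058 mol/L.

0.6041 mol/L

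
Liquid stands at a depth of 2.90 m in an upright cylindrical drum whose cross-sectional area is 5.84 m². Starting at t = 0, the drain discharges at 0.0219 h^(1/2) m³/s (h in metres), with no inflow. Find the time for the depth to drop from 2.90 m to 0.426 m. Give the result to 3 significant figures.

With no inflow, A dh/dt = −0.0219 √h.
∫ h^(−1/2) dh = −(0.0219/A) ∫ dt, giving 2√h = 2√h₀ − (0.0219/A) t.
t = 2A(√h₀ − √h)/0.0219 = 2·5.84·(√2.90 − √0.426)/0.0219
  = 11.680 × (1.7029 − 0.65269) / 0.0219 = 560.13 s.

560 s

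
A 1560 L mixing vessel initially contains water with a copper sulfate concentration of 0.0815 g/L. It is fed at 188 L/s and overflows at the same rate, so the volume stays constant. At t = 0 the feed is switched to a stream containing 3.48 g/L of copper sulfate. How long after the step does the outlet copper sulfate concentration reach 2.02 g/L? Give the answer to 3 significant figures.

7.01 s

Species balance: V dC/dt = Q(C_in − C) ⇒ τ = V/Q = 8.2979 s.
C(t) = C_in + (C₀ − C_in) e^(−t/τ). Set C = 2.02 and solve for t:
e^(−t/τ) = (C − C_in)/(C₀ − C_in) = (2.02 − 3.48)/(0.0815 − 3.48) = 0.42960
t = −τ ln(…) = 8.2979 × 0.84490 = 7.0109 s.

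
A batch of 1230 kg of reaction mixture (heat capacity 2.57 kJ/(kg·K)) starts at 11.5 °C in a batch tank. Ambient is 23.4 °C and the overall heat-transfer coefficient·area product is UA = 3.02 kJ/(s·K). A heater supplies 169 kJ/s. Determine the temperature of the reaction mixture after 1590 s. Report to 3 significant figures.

64.5 °C

First-law balance (no shaft work): M c_p dT/dt = −UA(T − T_amb) + Q̇.
dT/dt = (T_ss − T)/τ with T_ss = T_amb + Q̇/UA = 23.4 + 169/3.02 = 79.360 °C, τ = M c_p/UA = 1230·2.57/3.02 = 1046.7 s.
This is linear first-order; T(t) = T_ss + (T₀ − T_ss) e^(−t/τ).
T(1590) = 79.360 + (-67.860)·0.21892 = 64.504 °C.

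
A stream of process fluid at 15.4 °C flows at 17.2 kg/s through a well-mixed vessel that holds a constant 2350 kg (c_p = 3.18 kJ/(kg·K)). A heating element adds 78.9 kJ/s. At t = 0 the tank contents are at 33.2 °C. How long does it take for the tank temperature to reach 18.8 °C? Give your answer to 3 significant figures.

290 s

Unsteady energy balance on the tank contents: M c_p dT/dt = ṁ c_p (T_in − T) + 78.9.
τ = M/ṁ = 136.63 s; T_ss = T_in + Q̇/(ṁ c_p) = 16.843 °C.
T(t) = T_ss + (T₀ − T_ss) e^(−t/τ). Set T = 18.8:
e^(−t/τ) = (18.8 − 16.843)/(33.2 − 16.843) = 0.11967
t = −136.63 · ln(0.11967) = 290.06 s.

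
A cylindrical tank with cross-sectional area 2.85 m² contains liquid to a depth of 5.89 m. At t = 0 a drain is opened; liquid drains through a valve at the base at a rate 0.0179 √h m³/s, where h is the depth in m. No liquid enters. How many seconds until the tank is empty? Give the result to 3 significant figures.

773 s

With no inflow, A dh/dt = −0.0179 √h.
This is separable: 2 d(√h)/dt = −0.0179/A, so √h = √h₀ − (0.0179/(2A)) t.
Set h = 0: 2√h₀ = (0.0179/A) t_empty ⇒ t_empty = 2A√h₀/0.0179.
t_empty = 2·2.85·√5.89/0.0179 = 5.7000·2.4269/0.0179 = 772.82 s.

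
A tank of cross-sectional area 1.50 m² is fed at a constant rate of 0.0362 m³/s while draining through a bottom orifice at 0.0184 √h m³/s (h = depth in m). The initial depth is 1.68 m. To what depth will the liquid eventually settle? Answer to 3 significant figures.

3.87 m

Level balance: A dh/dt = 0.0362 − 0.0184 √h. Setting dh/dt = 0:
Q_in = 0.0184 √h_ss ⇒ √h_ss = 0.0362/0.0184 = 1.9674.
h_ss = 1.9674² = 3.8706 m. (Since h₀ = 1.68 m < h_ss, the level will rise toward this value.)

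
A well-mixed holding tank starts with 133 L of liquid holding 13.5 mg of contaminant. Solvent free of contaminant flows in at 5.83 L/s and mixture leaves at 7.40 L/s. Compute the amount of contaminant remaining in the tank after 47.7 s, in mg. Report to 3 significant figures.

0.273 mg

Let m(t) be the amount of contaminant. Volume: V(t) = V₀ + (Q_in − Q_out) t = 133 − 1.5700 t; V(47.7) = 58.111 L.
Species balance (pure solvent in): dm/dt = −Q_out · m/V(t).
dm/m = −Q_out dt/(V₀ − 1.5700 t); integrating gives ln(m/m₀) = −(Q_out/(Q_in−Q_out)) ln(V/V₀).
m = m₀ (V₀/V)^(Q_out/(Q_in−Q_out)) = 13.5 × (133/58.111)^(-4.7134) = 0.27254 mg.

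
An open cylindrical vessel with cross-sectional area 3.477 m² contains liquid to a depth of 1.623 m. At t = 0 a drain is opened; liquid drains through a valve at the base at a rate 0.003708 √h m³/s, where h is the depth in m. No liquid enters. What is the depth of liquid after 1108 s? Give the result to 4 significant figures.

Accumulation of liquid (constant cross-section A): A dh/dt = −0.003708 √h.
This is separable: 2 d(√h)/dt = −0.003708/A, so √h = √h₀ − (0.003708/(2A)) t.
√h = √1.623 − 0.003708·1108/(2·3.477) = 1.27397 − 0.590806 = 0.683164.
h = 0.683164² = 0.466713 m.

0.4667 m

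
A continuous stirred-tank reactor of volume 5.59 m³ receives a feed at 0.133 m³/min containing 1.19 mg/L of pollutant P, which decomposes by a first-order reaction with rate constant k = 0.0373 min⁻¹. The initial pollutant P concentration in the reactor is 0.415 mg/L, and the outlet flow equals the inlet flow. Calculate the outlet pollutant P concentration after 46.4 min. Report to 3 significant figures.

0.461 mg/L

V dC/dt = Q(C_in − C) − k V C.
dC/dt = (Q/V) C_in − (Q/V + k) C; effective rate a = Q/V + k = 0.023792 + 0.0373 = 0.061092 min⁻¹.
C_ss = Q C_in/(Q + kV) = 0.46345 mg/L; C(t) = C_ss + (C₀ − C_ss) e^(−a t).
C(46.4) = 0.46345 + (-0.048446)·e^(−0.061092·46.4) = 0.46345 + (-0.048446)·0.058737 = 0.46060 mg/L.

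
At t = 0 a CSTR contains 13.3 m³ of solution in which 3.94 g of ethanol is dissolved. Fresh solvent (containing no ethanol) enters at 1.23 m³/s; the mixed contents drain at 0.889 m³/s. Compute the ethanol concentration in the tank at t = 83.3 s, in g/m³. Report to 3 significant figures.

0.00480 g/m³

Total volume: dV/dt = Q_in − Q_out = 0.34100 m³/s, so V(t) = 13.3 + 0.34100 t and V(83.3) = 41.705 m³.
Solute balance: dm/dt = 0 − Q_out C = −Q_out m/V(t).
Separate: dm/m = −Q_out dt/V(t) ⇒ ln(m/m₀) = −(Q_out/(Q_in−Q_out)) ln(V/V₀).
m = m₀ (V₀/V)^(Q_out/(Q_in−Q_out)) = 3.94 × (13.3/41.705)^(2.6070) = 0.20023 g.
C = m/V = 0.20023/41.705 = 0.0048010 g/m³.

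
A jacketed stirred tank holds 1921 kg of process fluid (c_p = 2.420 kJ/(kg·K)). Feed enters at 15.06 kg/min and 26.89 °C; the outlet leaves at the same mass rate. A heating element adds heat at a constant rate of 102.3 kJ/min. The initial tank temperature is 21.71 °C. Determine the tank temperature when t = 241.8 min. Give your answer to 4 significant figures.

M c_p dT/dt = ṁ c_p (T_in − T) + Q̇.
Rearrange: dT/dt = (T_ss − T)/τ with τ = M/ṁ = 127.556 min and T_ss = T_in + Q̇/(ṁ c_p) = 29.6970 °C.
Solution: T(t) = T_ss + (T₀ − T_ss) e^(−t/τ).
T(241.8) = 29.6970 + (-7.98695)·e^(−241.8/127.556) = 29.6970 + (-7.98695)·0.150223 = 28.4971 °C.

28.50 °C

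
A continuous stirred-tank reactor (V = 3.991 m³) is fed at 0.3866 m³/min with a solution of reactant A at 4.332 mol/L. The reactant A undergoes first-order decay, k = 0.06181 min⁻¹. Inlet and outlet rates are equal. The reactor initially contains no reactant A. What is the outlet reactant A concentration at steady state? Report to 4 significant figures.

Accumulation = in − out − consumed: V dC/dt = Q C_in − Q C − k V C.
Steady state (dC/dt = 0): C_ss = Q C_in/(Q + kV) = C_in/(1 + kV/Q).
C_ss = 0.3866·4.332/(0.3866 + 0.06181·3.991) = 1.67475/0.633284 = 2.64455 mol/L.

2.645 mol/L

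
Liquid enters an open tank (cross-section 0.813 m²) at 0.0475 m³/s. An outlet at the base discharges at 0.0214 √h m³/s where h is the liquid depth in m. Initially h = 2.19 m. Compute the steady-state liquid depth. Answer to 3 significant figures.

A dh/dt = Q_in − 0.0214 √h. Steady state requires inflow = outflow:
Q_in = 0.0214 √h_ss ⇒ √h_ss = 0.0475/0.0214 = 2.2196.
h_ss = 2.2196² = 4.9267 m. (Since h₀ = 2.19 m < h_ss, the level will rise toward this value.)

4.93 m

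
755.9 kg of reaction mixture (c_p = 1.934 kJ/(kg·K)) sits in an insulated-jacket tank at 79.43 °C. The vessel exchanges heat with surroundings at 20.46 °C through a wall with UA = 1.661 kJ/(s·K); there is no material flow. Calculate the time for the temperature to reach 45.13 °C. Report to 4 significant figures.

767.0 s

Lumped-capacitance energy balance: M c_p dT/dt = UA(T_amb − T).
τ = M c_p/UA = 880.139 s; T_ss = T_amb = 20.4600 °C.
T(t) = T_ss + (T₀ − T_ss)e^(−t/τ); set T = 45.13:
t = −τ ln[(T − T_ss)/(T₀ − T_ss)] = −880.139 · ln(0.418348) = 766.989 s.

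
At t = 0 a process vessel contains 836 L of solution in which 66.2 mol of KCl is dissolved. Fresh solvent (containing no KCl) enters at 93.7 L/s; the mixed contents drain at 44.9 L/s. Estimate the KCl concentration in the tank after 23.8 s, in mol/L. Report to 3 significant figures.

Total volume: dV/dt = Q_in − Q_out = 48.800 L/s, so V(t) = 836 + 48.800 t and V(23.8) = 1997.4 L.
No KCl enters, so dm/dt = −Q_out · (m/V).
dm/m = −Q_out dt/(V₀ + 48.800 t); integrating gives ln(m/m₀) = −(Q_out/(Q_in−Q_out)) ln(V/V₀).
m = m₀ (V₀/V)^(Q_out/(Q_in−Q_out)) = 66.2 × (836/1997.4)^(0.92008) = 29.704 mol.
C = m/V = 29.704/1997.4 = 0.014871 mol/L.

0.0149 mol/L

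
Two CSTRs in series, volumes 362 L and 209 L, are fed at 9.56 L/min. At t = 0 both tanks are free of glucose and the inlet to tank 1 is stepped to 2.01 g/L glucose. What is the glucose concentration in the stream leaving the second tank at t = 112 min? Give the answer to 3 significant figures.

Each tank obeys Vᵢ dCᵢ/dt = Q(Cᵢ₋₁ − Cᵢ), so τᵢ = Vᵢ/Q.
τ₁ = 362/9.56 = 37.866 min; τ₂ = 209/9.56 = 21.862 min.
Solving the cascade with C₁(0)=C₂(0)=0 gives C₂(t) = C_in[1 − (τ₁ e^(−t/τ₁) − τ₂ e^(−t/τ₂))/(τ₁ − τ₂)].
At t = 112: e^(−t/τ₁) = 0.051934, e^(−t/τ₂) = 0.0059578.
C₂ = 2.01·[1 − (37.866·0.051934 − 21.862·0.0059578)/(16.004)] = 2.01·0.88526 = 1.7794 g/L.

1.78 g/L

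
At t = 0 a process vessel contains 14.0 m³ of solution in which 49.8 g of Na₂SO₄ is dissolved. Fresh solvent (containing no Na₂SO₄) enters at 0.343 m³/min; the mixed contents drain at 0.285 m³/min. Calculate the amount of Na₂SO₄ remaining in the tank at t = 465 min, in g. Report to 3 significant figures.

Let m(t) be the amount of Na₂SO₄. Volume: V(t) = V₀ + (Q_in − Q_out) t = 14.0 + 0.058000 t; V(465) = 40.970 m³.
No Na₂SO₄ enters, so dm/dt = −Q_out · (m/V).
Separate: dm/m = −Q_out dt/V(t) ⇒ ln(m/m₀) = −(Q_out/(Q_in−Q_out)) ln(V/V₀).
m = m₀ (V₀/V)^(Q_out/(Q_in−Q_out)) = 49.8 × (14.0/40.970)^(4.9138) = 0.25453 g.

0.255 g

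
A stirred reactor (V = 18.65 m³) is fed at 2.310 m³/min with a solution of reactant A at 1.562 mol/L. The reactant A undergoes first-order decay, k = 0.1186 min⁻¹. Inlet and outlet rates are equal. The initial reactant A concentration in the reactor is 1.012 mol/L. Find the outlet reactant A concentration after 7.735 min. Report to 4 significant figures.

Species balance: V dC/dt = Q C_in − Q C − k V C.
This is linear with rate a = Q/V + k = 0.242461 min⁻¹.
C_ss = Q C_in/(Q + kV) = 0.797945 mol/L; C(t) = C_ss + (C₀ − C_ss) e^(−a t).
C(7.735) = 0.797945 + (0.214055)·e^(−0.242461·7.735) = 0.797945 + (0.214055)·0.153289 = 0.830757 mol/L.

0.8308 mol/L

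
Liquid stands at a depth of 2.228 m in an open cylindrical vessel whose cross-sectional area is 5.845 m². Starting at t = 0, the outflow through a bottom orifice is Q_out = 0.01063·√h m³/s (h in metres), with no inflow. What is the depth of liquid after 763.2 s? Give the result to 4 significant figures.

With no inflow, A dh/dt = −0.01063 √h.
This is separable: 2 d(√h)/dt = −0.01063/A, so √h = √h₀ − (0.01063/(2A)) t.
√h = √2.228 − 0.01063·763.2/(2·5.845) = 1.49265 − 0.693996 = 0.798652.
h = 0.798652² = 0.637846 m.

0.6378 m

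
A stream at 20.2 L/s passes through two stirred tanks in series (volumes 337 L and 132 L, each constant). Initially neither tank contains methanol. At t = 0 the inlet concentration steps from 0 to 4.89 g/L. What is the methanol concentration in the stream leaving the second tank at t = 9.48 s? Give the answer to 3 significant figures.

Species balance on tank i: dCᵢ/dt = (Cᵢ₋₁ − Cᵢ)/τᵢ with τᵢ = Vᵢ/Q.
τ₁ = 337/20.2 = 16.683 s; τ₂ = 132/20.2 = 6.5347 s.
Tank 1: C₁ = C_in(1 − e^(−t/τ₁)). Tank 2 (τ₁ ≠ τ₂): C₂ = C_in[1 − (τ₁ e^(−t/τ₁) − τ₂ e^(−t/τ₂))/(τ₁ − τ₂)].
At t = 9.48: e^(−t/τ₁) = 0.56652, e^(−t/τ₂) = 0.23440.
C₂ = 4.89·[1 − (16.683·0.56652 − 6.5347·0.23440)/(10.149)] = 4.89·0.21962 = 1.0740 g/L.

1.07 g/L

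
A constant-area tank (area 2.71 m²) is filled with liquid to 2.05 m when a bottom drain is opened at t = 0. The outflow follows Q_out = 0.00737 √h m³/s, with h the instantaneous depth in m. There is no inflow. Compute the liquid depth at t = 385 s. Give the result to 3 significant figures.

With no inflow, A dh/dt = −0.00737 √h.
∫ h^(−1/2) dh = −(0.00737/A) ∫ dt, giving 2√h = 2√h₀ − (0.00737/A) t.
√h = √2.05 − 0.00737·385/(2·2.71) = 1.4318 − 0.52351 = 0.90827.
h = 0.90827² = 0.82495 m.

0.825 m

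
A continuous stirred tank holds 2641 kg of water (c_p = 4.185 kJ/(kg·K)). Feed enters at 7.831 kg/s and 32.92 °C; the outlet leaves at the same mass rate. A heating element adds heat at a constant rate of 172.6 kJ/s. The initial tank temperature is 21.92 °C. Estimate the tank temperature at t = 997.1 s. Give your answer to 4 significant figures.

M c_p dT/dt = ṁ c_p (T_in − T) + Q̇.
Rearrange: dT/dt = (T_ss − T)/τ with τ = M/ṁ = 337.249 s and T_ss = T_in + Q̇/(ṁ c_p) = 38.1866 °C.
This is linear first-order; T(t) = T_ss + (T₀ − T_ss) e^(−t/τ).
T(997.1) = 38.1866 + (-16.2666)·e^(−997.1/337.249) = 38.1866 + (-16.2666)·0.0519972 = 37.3408 °C.

37.34 °C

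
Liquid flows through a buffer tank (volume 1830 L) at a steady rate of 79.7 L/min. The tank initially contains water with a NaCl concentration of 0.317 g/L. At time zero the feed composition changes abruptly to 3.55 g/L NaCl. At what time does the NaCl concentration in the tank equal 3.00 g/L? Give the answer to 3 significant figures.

40.7 min

Species balance: V dC/dt = Q(C_in − C) ⇒ τ = V/Q = 22.961 min.
C(t) = C_in + (C₀ − C_in) e^(−t/τ). Set C = 3.00 and solve for t:
e^(−t/τ) = (C − C_in)/(C₀ − C_in) = (3.00 − 3.55)/(0.317 − 3.55) = 0.17012
t = −τ ln(…) = 22.961 × 1.7712 = 40.670 min.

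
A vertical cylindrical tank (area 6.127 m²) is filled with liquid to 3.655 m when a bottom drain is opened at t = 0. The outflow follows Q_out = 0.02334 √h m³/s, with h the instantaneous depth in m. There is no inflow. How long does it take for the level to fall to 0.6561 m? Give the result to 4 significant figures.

578.5 s

Accumulation of liquid (constant cross-section A): A dh/dt = −0.02334 √h.
This is separable: 2 d(√h)/dt = −0.02334/A, so √h = √h₀ − (0.02334/(2A)) t.
t = 2A(√h₀ − √h)/0.02334 = 2·6.127·(√3.655 − √0.6561)/0.02334
  = 12.2540 × (1.91181 − 0.810000) / 0.02334 = 578.471 s.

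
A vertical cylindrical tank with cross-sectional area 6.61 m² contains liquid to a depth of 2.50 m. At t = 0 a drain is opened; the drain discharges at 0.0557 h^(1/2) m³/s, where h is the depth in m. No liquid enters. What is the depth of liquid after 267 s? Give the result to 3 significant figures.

0.208 m

A dh/dt = −Q_out = −0.0557 √h.
Separate and integrate: 2(√h − √h₀) = −(0.0557/A) t.
√h = √2.50 − 0.0557·267/(2·6.61) = 1.5811 − 1.1250 = 0.45618.
h = 0.45618² = 0.20810 m.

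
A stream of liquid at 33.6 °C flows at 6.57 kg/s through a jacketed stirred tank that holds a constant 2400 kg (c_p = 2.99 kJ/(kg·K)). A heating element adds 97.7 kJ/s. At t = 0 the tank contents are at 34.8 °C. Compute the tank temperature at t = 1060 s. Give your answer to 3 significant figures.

Heat balance on the well-mixed liquid: M c_p dT/dt = ṁ c_p (T_in − T) + 97.7.
τ = M/ṁ = 365.30 s; T_ss = T_in + Q̇/(ṁ c_p) = 33.6 + 97.7/(6.57·2.99) = 38.573 °C.
This is linear first-order; T(t) = T_ss + (T₀ − T_ss) e^(−t/τ).
T(1060) = 38.573 + (-3.7735)·e^(−1060/365.30) = 38.573 + (-3.7735)·0.054927 = 38.366 °C.

38.4 °C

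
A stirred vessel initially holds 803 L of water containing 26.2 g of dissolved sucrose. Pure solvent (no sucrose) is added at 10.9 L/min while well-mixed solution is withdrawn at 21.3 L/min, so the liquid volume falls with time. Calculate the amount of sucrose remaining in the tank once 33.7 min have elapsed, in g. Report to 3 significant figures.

8.09 g

Let m(t) be the amount of sucrose. Volume: V(t) = V₀ + (Q_in − Q_out) t = 803 − 10.400 t; V(33.7) = 452.52 L.
No sucrose enters, so dm/dt = −Q_out · (m/V).
dm/m = −Q_out dt/(V₀ − 10.400 t); integrating gives ln(m/m₀) = −(Q_out/(Q_in−Q_out)) ln(V/V₀).
m = m₀ (V₀/V)^(Q_out/(Q_in−Q_out)) = 26.2 × (803/452.52)^(-2.0481) = 8.0941 g.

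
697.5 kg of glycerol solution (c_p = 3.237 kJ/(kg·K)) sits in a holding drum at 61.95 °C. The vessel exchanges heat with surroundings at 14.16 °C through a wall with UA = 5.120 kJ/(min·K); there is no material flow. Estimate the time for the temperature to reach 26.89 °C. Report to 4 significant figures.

583.3 min

Energy balance: M c_p dT/dt = −UA(T − T_amb).
τ = M c_p/UA = 440.978 min; T_ss = T_amb = 14.1600 °C.
T(t) = T_ss + (T₀ − T_ss)e^(−t/τ); set T = 26.89:
t = −τ ln[(T − T_ss)/(T₀ − T_ss)] = −440.978 · ln(0.266374) = 583.350 min.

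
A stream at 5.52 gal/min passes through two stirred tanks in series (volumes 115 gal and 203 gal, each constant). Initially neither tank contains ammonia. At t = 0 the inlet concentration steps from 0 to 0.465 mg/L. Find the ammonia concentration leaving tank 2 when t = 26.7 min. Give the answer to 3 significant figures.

0.115 mg/L

Species balance on tank i: dCᵢ/dt = (Cᵢ₋₁ − Cᵢ)/τᵢ with τᵢ = Vᵢ/Q.
τ₁ = 115/5.52 = 20.833 min; τ₂ = 203/5.52 = 36.775 min.
Solving the cascade with C₁(0)=C₂(0)=0 gives C₂(t) = C_in[1 − (τ₁ e^(−t/τ₁) − τ₂ e^(−t/τ₂))/(τ₁ − τ₂)].
At t = 26.7: e^(−t/τ₁) = 0.27759, e^(−t/τ₂) = 0.48383.
C₂ = 0.465·[1 − (20.833·0.27759 − 36.775·0.48383)/(-15.942)] = 0.465·0.24666 = 0.11470 mg/L.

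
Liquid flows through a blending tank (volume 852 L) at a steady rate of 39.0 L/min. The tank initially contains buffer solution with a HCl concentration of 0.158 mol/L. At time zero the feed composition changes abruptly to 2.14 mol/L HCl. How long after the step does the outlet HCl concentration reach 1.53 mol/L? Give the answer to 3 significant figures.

25.7 min

Accumulation = in − out for the solute gives V dC/dt = Q(C_in − C), so τ = V/Q = 21.846 min.
C(t) = C_in + (C₀ − C_in) e^(−t/τ). Set C = 1.53 and solve for t:
e^(−t/τ) = (C − C_in)/(C₀ − C_in) = (1.53 − 2.14)/(0.158 − 2.14) = 0.30777
t = −τ ln(…) = 21.846 × 1.1784 = 25.744 min.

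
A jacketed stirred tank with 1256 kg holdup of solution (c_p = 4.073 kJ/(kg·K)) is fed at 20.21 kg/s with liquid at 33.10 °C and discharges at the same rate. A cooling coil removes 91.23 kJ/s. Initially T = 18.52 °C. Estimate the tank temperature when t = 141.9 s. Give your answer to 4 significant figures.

30.62 °C

First-law balance (no shaft work): M c_p dT/dt = ṁ c_p (T_in − T) − 91.23.
τ = M/ṁ = 62.1475 s; T_ss = T_in − Q̇/(ṁ c_p) = 33.10 − 91.23/(20.21·4.073) = 31.9917 °C.
This is linear first-order; T(t) = T_ss + (T₀ − T_ss) e^(−t/τ).
T(141.9) = 31.9917 + (-13.4717)·e^(−141.9/62.1475) = 31.9917 + (-13.4717)·0.101949 = 30.6183 °C.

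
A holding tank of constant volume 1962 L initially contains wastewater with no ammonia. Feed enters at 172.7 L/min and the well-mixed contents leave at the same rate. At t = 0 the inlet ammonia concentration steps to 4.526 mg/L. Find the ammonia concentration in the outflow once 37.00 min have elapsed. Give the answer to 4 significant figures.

4.352 mg/L

Mass balance on the solute (V constant): V dC/dt = Q(C_in − C).
Rewrite as dC/dt + C/τ = C_in/τ, τ = V/Q = 11.3607 min.
This is linear first-order; C(t) = C_in + (C₀ − C_in) e^(−t/τ).
C(37.00) = 4.526 + (0 − 4.526)·e^(−37.00/11.3607) = 4.526 + (-4.52600)·0.0385103 = 4.35170 mg/L.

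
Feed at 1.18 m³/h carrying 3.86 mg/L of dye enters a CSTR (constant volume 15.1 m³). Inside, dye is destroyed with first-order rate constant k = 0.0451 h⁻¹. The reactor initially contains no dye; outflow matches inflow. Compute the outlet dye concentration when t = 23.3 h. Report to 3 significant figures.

V dC/dt = Q(C_in − C) − k V C.
This is linear with rate a = Q/V + k = 0.12325 h⁻¹.
C_ss = Q C_in/(Q + kV) = 2.4475 mg/L; C(t) = C_ss + (C₀ − C_ss) e^(−a t).
C(23.3) = 2.4475 + (-2.4475)·e^(−0.12325·23.3) = 2.4475 + (-2.4475)·0.056607 = 2.3089 mg/L.

2.31 mg/L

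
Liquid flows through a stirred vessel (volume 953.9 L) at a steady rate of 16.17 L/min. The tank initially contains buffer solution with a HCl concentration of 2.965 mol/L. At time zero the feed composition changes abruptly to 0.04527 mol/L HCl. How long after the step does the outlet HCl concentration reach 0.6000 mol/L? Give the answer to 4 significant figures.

97.97 min

Species balance: V dC/dt = Q(C_in − C) ⇒ τ = V/Q = 58.9920 min.
C(t) = C_in + (C₀ − C_in) e^(−t/τ). Set C = 0.6000 and solve for t:
e^(−t/τ) = (C − C_in)/(C₀ − C_in) = (0.6000 − 0.04527)/(2.965 − 0.04527) = 0.189994
t = −τ ln(…) = 58.9920 × 1.66076 = 97.9718 min.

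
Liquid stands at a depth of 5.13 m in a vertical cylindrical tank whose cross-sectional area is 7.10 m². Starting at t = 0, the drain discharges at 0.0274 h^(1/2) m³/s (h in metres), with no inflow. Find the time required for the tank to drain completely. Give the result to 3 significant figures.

1170 s

A dh/dt = −Q_out = −0.0274 √h.
Separate and integrate: 2(√h − √h₀) = −(0.0274/A) t.
Tank is empty when √h = 0: t_empty = 2A√h₀/0.0274.
t_empty = 2·7.10·√5.13/0.0274 = 14.200·2.2650/0.0274 = 1173.8 s.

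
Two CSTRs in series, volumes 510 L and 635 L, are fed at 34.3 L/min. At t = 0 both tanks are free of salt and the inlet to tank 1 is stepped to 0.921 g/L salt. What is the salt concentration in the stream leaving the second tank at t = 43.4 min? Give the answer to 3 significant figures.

Species balance on tank i: dCᵢ/dt = (Cᵢ₋₁ − Cᵢ)/τᵢ with τᵢ = Vᵢ/Q.
τ₁ = 510/34.3 = 14.869 min; τ₂ = 635/34.3 = 18.513 min.
Solving the cascade with C₁(0)=C₂(0)=0 gives C₂(t) = C_in[1 − (τ₁ e^(−t/τ₁) − τ₂ e^(−t/τ₂))/(τ₁ − τ₂)].
At t = 43.4: e^(−t/τ₁) = 0.053995, e^(−t/τ₂) = 0.095916.
C₂ = 0.921·[1 − (14.869·0.053995 − 18.513·0.095916)/(-3.6443)] = 0.921·0.73305 = 0.67514 g/L.

0.675 g/L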